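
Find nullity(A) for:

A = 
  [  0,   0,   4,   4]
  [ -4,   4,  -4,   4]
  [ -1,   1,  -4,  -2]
nullity(A) = 2

Row reduce:
Swap R1 ↔ R2
R3 → R3 - (1/4)·R1
R3 → R3 + (3/4)·R2
REF = 
  [ -4,   4,  -4,   4]
  [  0,   0,   4,   4]
  [  0,   0,   0,   0]
Pivot columns: 1, 3 → 2 pivots.
rank(A) = 2, so nullity(A) = 4 - 2 = 2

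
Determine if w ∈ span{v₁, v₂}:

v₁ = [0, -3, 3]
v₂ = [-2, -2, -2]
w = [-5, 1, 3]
No

Form the augmented matrix and row-reduce:
[v₁|v₂|w] = 
  [  0,  -2,  -5]
  [ -3,  -2,   1]
  [  3,  -2,   3]
Swap R1 ↔ R2
R3 → R3 + (1)·R1
R3 → R3 - (2)·R2
REF = 
  [ -3,  -2,   1]
  [  0,  -2,  -5]
  [  0,   0,  14]

Row 3 reads [0 0 | 14], i.e. 0 = 14, so the system is inconsistent and w ∉ span{v₁, v₂}.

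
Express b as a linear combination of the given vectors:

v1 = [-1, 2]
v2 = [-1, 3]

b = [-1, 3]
c1 = 0, c2 = 1

b = 0·v1 + 1·v2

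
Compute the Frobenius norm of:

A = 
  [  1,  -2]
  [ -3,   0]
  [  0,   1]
||A||_F = 3.873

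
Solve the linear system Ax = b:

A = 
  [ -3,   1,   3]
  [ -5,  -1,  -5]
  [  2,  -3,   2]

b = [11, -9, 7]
x = [-1, -1, 3]

Row reduce the augmented matrix [A|b]:
R2 → R2 - (5/3)·R1
R3 → R3 + (2/3)·R1
R3 → R3 - (7/8)·R2
REF = 
  [   -3,     1,     3,    11]
  [    0,  -8/3,   -10, -82/3]
  [    0,     0,  51/4, 153/4]

Back-substitution:
x₃ = (153/4) / (51/4) = 3
x₂ = (-82/3 - (-10)(3)) / (-8/3) = -1
x₁ = (11 - (1)(-1) - (3)(3)) / (-3) = -1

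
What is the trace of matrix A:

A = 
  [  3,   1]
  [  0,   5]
8

tr(A) = 3 + 5 = 8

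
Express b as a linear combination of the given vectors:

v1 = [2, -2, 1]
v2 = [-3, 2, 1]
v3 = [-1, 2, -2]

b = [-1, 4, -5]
c1 = 1, c2 = 0, c3 = 3

b = 1·v1 + 0·v2 + 3·v3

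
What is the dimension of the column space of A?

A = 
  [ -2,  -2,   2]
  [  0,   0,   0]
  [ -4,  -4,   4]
Row reduce:
R3 → R3 - (2)·R1
REF = 
  [ -2,  -2,   2]
  [  0,   0,   0]
  [  0,   0,   0]
Pivot columns: 1 → 1 pivot.
dim(Col(A)) = number of pivot columns = 1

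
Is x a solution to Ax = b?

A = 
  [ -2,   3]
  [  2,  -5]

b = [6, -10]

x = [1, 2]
No

Ax = [4, -8] ≠ b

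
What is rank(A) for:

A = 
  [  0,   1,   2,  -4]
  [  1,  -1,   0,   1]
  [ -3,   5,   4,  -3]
Row reduce:
Swap R1 ↔ R2
R3 → R3 + (3)·R1
R3 → R3 - (2)·R2
REF = 
  [  1,  -1,   0,   1]
  [  0,   1,   2,  -4]
  [  0,   0,   0,   8]
Pivot columns: 1, 2, 4 → 3 pivots.

rank(A) = 3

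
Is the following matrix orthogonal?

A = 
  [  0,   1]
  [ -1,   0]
Yes

AᵀA = 
  [  1,   0]
  [  0,   1]
= I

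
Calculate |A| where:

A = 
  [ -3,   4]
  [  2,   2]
-14

For a 2×2 matrix, det = ad - bc = (-3)(2) - (4)(2) = -14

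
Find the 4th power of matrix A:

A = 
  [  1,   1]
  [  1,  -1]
A² = A·A:
A²[1,1] = (1)(1) + (1)(1) = 2
A²[1,2] = (1)(1) + (1)(-1) = 0
A²[2,1] = (1)(1) + (-1)(1) = 0
A²[2,2] = (1)(1) + (-1)(-1) = 2
A² = 
  [  2,   0]
  [  0,   2]

A^3 = A^2·A:
A^3[1,1] = (2)(1) + (0)(1) = 2
A^3[1,2] = (2)(1) + (0)(-1) = 2
A^3[2,1] = (0)(1) + (2)(1) = 2
A^3[2,2] = (0)(1) + (2)(-1) = -2
A^3 = 
  [  2,   2]
  [  2,  -2]

A^4 = A^3·A:
A^4[1,1] = (2)(1) + (2)(1) = 4
A^4[1,2] = (2)(1) + (2)(-1) = 0
A^4[2,1] = (2)(1) + (-2)(1) = 0
A^4[2,2] = (2)(1) + (-2)(-1) = 4
A^4 = 
  [  4,   0]
  [  0,   4]

Therefore
A^4 = 
  [  4,   0]
  [  0,   4]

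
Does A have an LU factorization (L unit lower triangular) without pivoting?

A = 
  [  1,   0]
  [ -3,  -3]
Yes.
A[1,1] = 1 ≠ 0, so Gaussian elimination proceeds without a row swap: multiplier ℓ₂₁ = (-3)/(1) = -3, and U[2,2] = -3 - (-3)(0) = -3.
L = 
  [  1,   0]
  [ -3,   1]
U = 
  [  1,   0]
  [  0,  -3]
Check row 2 of LU: [(-3)(1), (-3)(0) + (-3)] = [-3, -3] = row 2 of A ✓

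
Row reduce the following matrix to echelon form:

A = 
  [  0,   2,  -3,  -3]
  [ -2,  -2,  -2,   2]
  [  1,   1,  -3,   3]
Row operations:
Swap R1 ↔ R2
R3 → R3 + (1/2)·R1

Resulting echelon form:
REF = 
  [ -2,  -2,  -2,   2]
  [  0,   2,  -3,  -3]
  [  0,   0,  -4,   4]

Rank = 3 (number of non-zero pivot rows).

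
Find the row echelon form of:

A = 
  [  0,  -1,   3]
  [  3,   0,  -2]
Row operations:
Swap R1 ↔ R2

Resulting echelon form:
REF = 
  [  3,   0,  -2]
  [  0,  -1,   3]

Rank = 2 (number of non-zero pivot rows).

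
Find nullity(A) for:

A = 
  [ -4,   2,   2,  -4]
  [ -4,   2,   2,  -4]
nullity(A) = 3

Row reduce:
R2 → R2 - (1)·R1
REF = 
  [ -4,   2,   2,  -4]
  [  0,   0,   0,   0]
Pivot columns: 1 → 1 pivot.
rank(A) = 1, so nullity(A) = 4 - 1 = 3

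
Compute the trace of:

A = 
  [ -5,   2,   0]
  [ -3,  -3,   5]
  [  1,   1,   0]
-8

tr(A) = -5 + -3 + 0 = -8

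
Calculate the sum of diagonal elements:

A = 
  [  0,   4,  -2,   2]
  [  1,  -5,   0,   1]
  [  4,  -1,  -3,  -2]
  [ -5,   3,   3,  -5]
-13

tr(A) = 0 + -5 + -3 + -5 = -13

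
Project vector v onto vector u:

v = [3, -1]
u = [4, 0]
v·u = (3)(4) + (-1)(0) = 12
u·u = (4)² + (0)² = 16
proj_u(v) = (v·u / u·u) × u = (12/16) × u = (3/4) × u

proj_u(v) = [3, 0]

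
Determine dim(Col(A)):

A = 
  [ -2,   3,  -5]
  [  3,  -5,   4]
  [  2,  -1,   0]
dim(Col(A)) = 3

Row reduce:
R2 → R2 + (3/2)·R1
R3 → R3 + (1)·R1
R3 → R3 + (4)·R2
REF = 
  [  -2,    3,   -5]
  [   0, -1/2, -7/2]
  [   0,    0,  -19]
Pivot columns: 1, 2, 3 → 3 pivots.
dim(Col(A)) = number of pivot columns = 3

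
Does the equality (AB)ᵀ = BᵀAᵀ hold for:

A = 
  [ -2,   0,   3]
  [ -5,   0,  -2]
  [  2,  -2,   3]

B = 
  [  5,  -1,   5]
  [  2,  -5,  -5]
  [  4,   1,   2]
Yes

(AB)ᵀ = 
  [  2, -33,  18]
  [  5,   3,  11]
  [ -4, -29,  26]

BᵀAᵀ = 
  [  2, -33,  18]
  [  5,   3,  11]
  [ -4, -29,  26]

Both sides are equal — this is the standard identity (AB)ᵀ = BᵀAᵀ, which holds for all A, B.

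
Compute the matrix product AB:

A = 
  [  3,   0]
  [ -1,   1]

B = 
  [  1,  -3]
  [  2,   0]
AB = 
  [  3,  -9]
  [  1,   3]

A is 2×2 and B is 2×2, so AB is 2×2. Each entry is (row of A)·(column of B):
AB[1,1] = (3)(1) + (0)(2) = 3
AB[1,2] = (3)(-3) + (0)(0) = -9
AB[2,1] = (-1)(1) + (1)(2) = 1
AB[2,2] = (-1)(-3) + (1)(0) = 3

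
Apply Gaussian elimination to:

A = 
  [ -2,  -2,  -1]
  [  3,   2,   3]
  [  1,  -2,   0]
Row operations:
R2 → R2 + (3/2)·R1
R3 → R3 + (1/2)·R1
R3 → R3 - (3)·R2

Resulting echelon form:
REF = 
  [ -2,  -2,  -1]
  [  0,  -1, 3/2]
  [  0,   0,  -5]

Rank = 3 (number of non-zero pivot rows).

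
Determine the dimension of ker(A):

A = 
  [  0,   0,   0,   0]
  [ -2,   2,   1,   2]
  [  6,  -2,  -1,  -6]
nullity(A) = 2

Row reduce:
Swap R1 ↔ R2
R3 → R3 + (3)·R1
Swap R2 ↔ R3
REF = 
  [ -2,   2,   1,   2]
  [  0,   4,   2,   0]
  [  0,   0,   0,   0]
Pivot columns: 1, 2 → 2 pivots.
rank(A) = 2, so nullity(A) = 4 - 2 = 2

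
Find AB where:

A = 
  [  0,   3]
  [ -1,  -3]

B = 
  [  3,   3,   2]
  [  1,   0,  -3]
A is 2×2 and B is 2×3, so AB is 2×3. Each entry is (row of A)·(column of B):
AB[1,1] = (0)(3) + (3)(1) = 3
AB[1,2] = (0)(3) + (3)(0) = 0
AB[1,3] = (0)(2) + (3)(-3) = -9
AB[2,1] = (-1)(3) + (-3)(1) = -6
AB[2,2] = (-1)(3) + (-3)(0) = -3
AB[2,3] = (-1)(2) + (-3)(-3) = 7

AB = 
  [  3,   0,  -9]
  [ -6,  -3,   7]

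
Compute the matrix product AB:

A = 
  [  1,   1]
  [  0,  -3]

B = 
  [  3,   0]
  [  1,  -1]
AB = 
  [  4,  -1]
  [ -3,   3]

A is 2×2 and B is 2×2, so AB is 2×2. Each entry is (row of A)·(column of B):
AB[1,1] = (1)(3) + (1)(1) = 4
AB[1,2] = (1)(0) + (1)(-1) = -1
AB[2,1] = (0)(3) + (-3)(1) = -3
AB[2,2] = (0)(0) + (-3)(-1) = 3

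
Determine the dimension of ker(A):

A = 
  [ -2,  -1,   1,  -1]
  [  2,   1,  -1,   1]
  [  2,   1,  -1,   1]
nullity(A) = 3

Row reduce:
R2 → R2 + (1)·R1
R3 → R3 + (1)·R1
REF = 
  [ -2,  -1,   1,  -1]
  [  0,   0,   0,   0]
  [  0,   0,   0,   0]
Pivot columns: 1 → 1 pivot.
rank(A) = 1, so nullity(A) = 4 - 1 = 3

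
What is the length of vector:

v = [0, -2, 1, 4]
4.583

||v||₂ = √((0)² + (-2)² + (1)² + (4)²) = √21 = 4.583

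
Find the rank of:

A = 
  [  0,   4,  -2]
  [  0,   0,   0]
Row reduce:
(no row operations needed)
REF = 
  [  0,   4,  -2]
  [  0,   0,   0]
Pivot columns: 2 → 1 pivot.

rank(A) = 1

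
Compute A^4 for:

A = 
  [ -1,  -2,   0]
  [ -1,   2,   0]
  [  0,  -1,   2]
A² = A·A:
A²[1,1] = (-1)(-1) + (-2)(-1) + (0)(0) = 3
A²[1,2] = (-1)(-2) + (-2)(2) + (0)(-1) = -2
A²[1,3] = (-1)(0) + (-2)(0) + (0)(2) = 0
A²[2,1] = (-1)(-1) + (2)(-1) + (0)(0) = -1
A²[2,2] = (-1)(-2) + (2)(2) + (0)(-1) = 6
A²[2,3] = (-1)(0) + (2)(0) + (0)(2) = 0
A²[3,1] = (0)(-1) + (-1)(-1) + (2)(0) = 1
A²[3,2] = (0)(-2) + (-1)(2) + (2)(-1) = -4
A²[3,3] = (0)(0) + (-1)(0) + (2)(2) = 4
A² = 
  [  3,  -2,   0]
  [ -1,   6,   0]
  [  1,  -4,   4]

A^3 = A^2·A:
A^3[1,1] = (3)(-1) + (-2)(-1) + (0)(0) = -1
A^3[1,2] = (3)(-2) + (-2)(2) + (0)(-1) = -10
A^3[1,3] = (3)(0) + (-2)(0) + (0)(2) = 0
A^3[2,1] = (-1)(-1) + (6)(-1) + (0)(0) = -5
A^3[2,2] = (-1)(-2) + (6)(2) + (0)(-1) = 14
A^3[2,3] = (-1)(0) + (6)(0) + (0)(2) = 0
A^3[3,1] = (1)(-1) + (-4)(-1) + (4)(0) = 3
A^3[3,2] = (1)(-2) + (-4)(2) + (4)(-1) = -14
A^3[3,3] = (1)(0) + (-4)(0) + (4)(2) = 8
A^3 = 
  [ -1, -10,   0]
  [ -5,  14,   0]
  [  3, -14,   8]

A^4 = A^3·A:
A^4[1,1] = (-1)(-1) + (-10)(-1) + (0)(0) = 11
A^4[1,2] = (-1)(-2) + (-10)(2) + (0)(-1) = -18
A^4[1,3] = (-1)(0) + (-10)(0) + (0)(2) = 0
A^4[2,1] = (-5)(-1) + (14)(-1) + (0)(0) = -9
A^4[2,2] = (-5)(-2) + (14)(2) + (0)(-1) = 38
A^4[2,3] = (-5)(0) + (14)(0) + (0)(2) = 0
A^4[3,1] = (3)(-1) + (-14)(-1) + (8)(0) = 11
A^4[3,2] = (3)(-2) + (-14)(2) + (8)(-1) = -42
A^4[3,3] = (3)(0) + (-14)(0) + (8)(2) = 16
A^4 = 
  [ 11, -18,   0]
  [ -9,  38,   0]
  [ 11, -42,  16]

Therefore
A^4 = 
  [ 11, -18,   0]
  [ -9,  38,   0]
  [ 11, -42,  16]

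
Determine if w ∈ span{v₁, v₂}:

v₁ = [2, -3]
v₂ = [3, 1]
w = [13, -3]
Yes

Form the augmented matrix and row-reduce:
[v₁|v₂|w] = 
  [  2,   3,  13]
  [ -3,   1,  -3]
R2 → R2 + (3/2)·R1
REF = 
  [   2,    3,   13]
  [   0, 11/2, 33/2]

No row of the form [0 0 | nonzero], so the system is consistent. Back-substitution gives c₁ = 2, c₂ = 3: w = (2)·v₁ + (3)·v₂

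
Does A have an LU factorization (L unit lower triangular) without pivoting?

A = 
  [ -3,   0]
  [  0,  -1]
Yes.
A[1,1] = -3 ≠ 0, so Gaussian elimination proceeds without a row swap: multiplier ℓ₂₁ = (0)/(-3) = 0, and U[2,2] = -1 - (0)(0) = -1.
L = 
  [  1,   0]
  [  0,   1]
U = 
  [ -3,   0]
  [  0,  -1]
Check row 2 of LU: [(0)(-3), (0)(0) + (-1)] = [0, -1] = row 2 of A ✓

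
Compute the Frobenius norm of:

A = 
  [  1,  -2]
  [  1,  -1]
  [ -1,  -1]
||A||_F = 3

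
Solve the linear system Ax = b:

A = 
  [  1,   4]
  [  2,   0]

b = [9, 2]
x = [1, 2]

Row reduce the augmented matrix [A|b]:
R2 → R2 - (2)·R1
REF = 
  [  1,   4,   9]
  [  0,  -8, -16]

Back-substitution:
x₂ = (-16) / (-8) = 2
x₁ = (9 - (4)(2)) / 1 = 1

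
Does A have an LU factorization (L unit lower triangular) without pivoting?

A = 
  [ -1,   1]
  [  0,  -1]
Yes.
A[1,1] = -1 ≠ 0, so Gaussian elimination proceeds without a row swap: multiplier ℓ₂₁ = (0)/(-1) = 0, and U[2,2] = -1 - (0)(1) = -1.
L = 
  [  1,   0]
  [  0,   1]
U = 
  [ -1,   1]
  [  0,  -1]
Check row 2 of LU: [(0)(-1), (0)(1) + (-1)] = [0, -1] = row 2 of A ✓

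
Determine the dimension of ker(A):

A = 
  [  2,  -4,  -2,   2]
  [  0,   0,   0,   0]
nullity(A) = 3

Row reduce:
(no row operations needed)
REF = 
  [  2,  -4,  -2,   2]
  [  0,   0,   0,   0]
Pivot columns: 1 → 1 pivot.
rank(A) = 1, so nullity(A) = 4 - 1 = 3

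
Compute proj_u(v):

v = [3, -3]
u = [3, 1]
proj_u(v) = [9/5, 3/5]

v·u = (3)(3) + (-3)(1) = 6
u·u = (3)² + (1)² = 10
proj_u(v) = (v·u / u·u) × u = (6/10) × u = (3/5) × u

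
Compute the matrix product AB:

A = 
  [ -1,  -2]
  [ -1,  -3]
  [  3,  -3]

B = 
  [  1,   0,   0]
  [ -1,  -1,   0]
A is 3×2 and B is 2×3, so AB is 3×3. Each entry is (row of A)·(column of B):
AB[1,1] = (-1)(1) + (-2)(-1) = 1
AB[1,2] = (-1)(0) + (-2)(-1) = 2
AB[1,3] = (-1)(0) + (-2)(0) = 0
AB[2,1] = (-1)(1) + (-3)(-1) = 2
AB[2,2] = (-1)(0) + (-3)(-1) = 3
AB[2,3] = (-1)(0) + (-3)(0) = 0
AB[3,1] = (3)(1) + (-3)(-1) = 6
AB[3,2] = (3)(0) + (-3)(-1) = 3
AB[3,3] = (3)(0) + (-3)(0) = 0

AB = 
  [  1,   2,   0]
  [  2,   3,   0]
  [  6,   3,   0]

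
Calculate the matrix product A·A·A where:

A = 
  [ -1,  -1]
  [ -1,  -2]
A^3 = 
  [ -5,  -8]
  [ -8, -13]

A² = A·A:
A²[1,1] = (-1)(-1) + (-1)(-1) = 2
A²[1,2] = (-1)(-1) + (-1)(-2) = 3
A²[2,1] = (-1)(-1) + (-2)(-1) = 3
A²[2,2] = (-1)(-1) + (-2)(-2) = 5
A² = 
  [  2,   3]
  [  3,   5]

A^3 = A^2·A:
A^3[1,1] = (2)(-1) + (3)(-1) = -5
A^3[1,2] = (2)(-1) + (3)(-2) = -8
A^3[2,1] = (3)(-1) + (5)(-1) = -8
A^3[2,2] = (3)(-1) + (5)(-2) = -13
A^3 = 
  [ -5,  -8]
  [ -8, -13]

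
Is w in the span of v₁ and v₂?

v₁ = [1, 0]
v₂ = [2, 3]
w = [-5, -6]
Yes

Form the augmented matrix and row-reduce:
[v₁|v₂|w] = 
  [  1,   2,  -5]
  [  0,   3,  -6]
(already in echelon form — no row operations needed)

No row of the form [0 0 | nonzero], so the system is consistent. Back-substitution gives c₁ = -1, c₂ = -2: w = (-1)·v₁ + (-2)·v₂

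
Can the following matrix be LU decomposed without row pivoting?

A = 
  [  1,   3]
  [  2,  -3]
Yes.
A[1,1] = 1 ≠ 0, so Gaussian elimination proceeds without a row swap: multiplier ℓ₂₁ = (2)/(1) = 2, and U[2,2] = -3 - (2)(3) = -9.
L = 
  [  1,   0]
  [  2,   1]
U = 
  [  1,   3]
  [  0,  -9]
Check row 2 of LU: [(2)(1), (2)(3) + (-9)] = [2, -3] = row 2 of A ✓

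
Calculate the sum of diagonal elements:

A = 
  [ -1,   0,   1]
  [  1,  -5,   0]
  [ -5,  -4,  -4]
-10

tr(A) = -1 + -5 + -4 = -10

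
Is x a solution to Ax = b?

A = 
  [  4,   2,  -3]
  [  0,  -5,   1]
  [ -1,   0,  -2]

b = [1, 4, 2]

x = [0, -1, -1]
Yes

Ax = [1, 4, 2] = b ✓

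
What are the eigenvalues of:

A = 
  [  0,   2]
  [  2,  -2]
λ = -1 + √5, -1 - √5  (≈ 1.236, -3.236)

tr(A) = -2, det(A) = -4
Characteristic polynomial: λ² - tr(A)λ + det(A) = λ² + 2λ - 4
λ² + 2λ - 4 = 0  ⇒  λ = (-2 ± √((2)² - 4·(-4)))/2 = (-2 ± √(20))/2
  = -1 + √5,  -1 - √5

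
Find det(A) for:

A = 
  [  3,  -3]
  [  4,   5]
27

For a 2×2 matrix, det = ad - bc = (3)(5) - (-3)(4) = 27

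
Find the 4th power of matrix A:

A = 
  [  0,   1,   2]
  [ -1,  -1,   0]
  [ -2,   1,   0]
A² = A·A:
A²[1,1] = (0)(0) + (1)(-1) + (2)(-2) = -5
A²[1,2] = (0)(1) + (1)(-1) + (2)(1) = 1
A²[1,3] = (0)(2) + (1)(0) + (2)(0) = 0
A²[2,1] = (-1)(0) + (-1)(-1) + (0)(-2) = 1
A²[2,2] = (-1)(1) + (-1)(-1) + (0)(1) = 0
A²[2,3] = (-1)(2) + (-1)(0) + (0)(0) = -2
A²[3,1] = (-2)(0) + (1)(-1) + (0)(-2) = -1
A²[3,2] = (-2)(1) + (1)(-1) + (0)(1) = -3
A²[3,3] = (-2)(2) + (1)(0) + (0)(0) = -4
A² = 
  [ -5,   1,   0]
  [  1,   0,  -2]
  [ -1,  -3,  -4]

A^3 = A^2·A:
A^3[1,1] = (-5)(0) + (1)(-1) + (0)(-2) = -1
A^3[1,2] = (-5)(1) + (1)(-1) + (0)(1) = -6
A^3[1,3] = (-5)(2) + (1)(0) + (0)(0) = -10
A^3[2,1] = (1)(0) + (0)(-1) + (-2)(-2) = 4
A^3[2,2] = (1)(1) + (0)(-1) + (-2)(1) = -1
A^3[2,3] = (1)(2) + (0)(0) + (-2)(0) = 2
A^3[3,1] = (-1)(0) + (-3)(-1) + (-4)(-2) = 11
A^3[3,2] = (-1)(1) + (-3)(-1) + (-4)(1) = -2
A^3[3,3] = (-1)(2) + (-3)(0) + (-4)(0) = -2
A^3 = 
  [ -1,  -6, -10]
  [  4,  -1,   2]
  [ 11,  -2,  -2]

A^4 = A^3·A:
A^4[1,1] = (-1)(0) + (-6)(-1) + (-10)(-2) = 26
A^4[1,2] = (-1)(1) + (-6)(-1) + (-10)(1) = -5
A^4[1,3] = (-1)(2) + (-6)(0) + (-10)(0) = -2
A^4[2,1] = (4)(0) + (-1)(-1) + (2)(-2) = -3
A^4[2,2] = (4)(1) + (-1)(-1) + (2)(1) = 7
A^4[2,3] = (4)(2) + (-1)(0) + (2)(0) = 8
A^4[3,1] = (11)(0) + (-2)(-1) + (-2)(-2) = 6
A^4[3,2] = (11)(1) + (-2)(-1) + (-2)(1) = 11
A^4[3,3] = (11)(2) + (-2)(0) + (-2)(0) = 22
A^4 = 
  [ 26,  -5,  -2]
  [ -3,   7,   8]
  [  6,  11,  22]

Therefore
A^4 = 
  [ 26,  -5,  -2]
  [ -3,   7,   8]
  [  6,  11,  22]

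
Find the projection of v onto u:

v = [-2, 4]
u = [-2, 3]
v·u = (-2)(-2) + (4)(3) = 16
u·u = (-2)² + (3)² = 13
proj_u(v) = (v·u / u·u) × u = (16/13) × u

proj_u(v) = [-32/13, 48/13]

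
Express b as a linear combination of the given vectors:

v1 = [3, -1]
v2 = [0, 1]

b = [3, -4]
c1 = 1, c2 = -3

b = 1·v1 + -3·v2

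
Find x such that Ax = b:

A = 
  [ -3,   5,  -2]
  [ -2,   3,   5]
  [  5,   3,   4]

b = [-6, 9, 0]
x = [-1, -1, 2]

Row reduce the augmented matrix [A|b]:
R2 → R2 - (2/3)·R1
R3 → R3 + (5/3)·R1
R3 → R3 + (34)·R2
REF = 
  [  -3,    5,   -2,   -6]
  [   0, -1/3, 19/3,   13]
  [   0,    0,  216,  432]

Back-substitution:
x₃ = 432 / 216 = 2
x₂ = (13 - (19/3)(2)) / (-1/3) = -1
x₁ = (-6 - (5)(-1) - (-2)(2)) / (-3) = -1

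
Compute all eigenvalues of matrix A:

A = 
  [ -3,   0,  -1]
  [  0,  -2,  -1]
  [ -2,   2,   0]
Characteristic polynomial: det(λI - A) = λ³ + 5λ² + 6λ + 2
Testing integer divisors of the constant term: p(-1) = 0, so (λ + 1) is a factor:
p(λ) = (λ + 1)(λ² + 4λ + 2)
λ² + 4λ + 2 = 0  ⇒  λ = (-4 ± √((4)² - 4·(2)))/2 = (-4 ± √(8))/2
  = -2 + √2,  -2 - √2

λ = -1, -2 + √2, -2 - √2  (≈ -1, -0.5858, -3.414)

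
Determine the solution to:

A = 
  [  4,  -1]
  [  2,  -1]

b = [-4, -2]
x = [-1, 0]

Row reduce the augmented matrix [A|b]:
R2 → R2 - (1/2)·R1
REF = 
  [   4,   -1,   -4]
  [   0, -1/2,    0]

Back-substitution:
x₂ = 0 / (-1/2) = 0
x₁ = (-4 - (-1)(0)) / 4 = -1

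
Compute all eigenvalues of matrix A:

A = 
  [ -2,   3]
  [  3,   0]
λ = -1 + √10, -1 - √10  (≈ 2.162, -4.162)

tr(A) = -2, det(A) = -9
Characteristic polynomial: λ² - tr(A)λ + det(A) = λ² + 2λ - 9
λ² + 2λ - 9 = 0  ⇒  λ = (-2 ± √((2)² - 4·(-9)))/2 = (-2 ± √(40))/2
  = -1 + √10,  -1 - √10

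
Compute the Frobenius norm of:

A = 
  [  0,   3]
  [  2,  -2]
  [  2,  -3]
||A||_F = 5.477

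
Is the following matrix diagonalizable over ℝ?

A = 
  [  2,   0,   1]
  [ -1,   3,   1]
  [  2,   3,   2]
Yes

Characteristic polynomial: det(λI - A) = λ³ - 7λ² + 11λ + 3
Testing integer divisors of the constant term: p(3) = 0, so (λ - 3) is a factor:
p(λ) = (λ - 3)(λ² - 4λ - 1)
λ² - 4λ - 1 = 0  ⇒  λ = (4 ± √((-4)² - 4·(-1)))/2 = (4 ± √(20))/2
  = 2 + √5,  2 - √5
Eigenvalues: 3, 2 + √5, 2 - √5  (≈ 3, 4.236, -0.2361)
The two irrational eigenvalues are distinct (simple), so each has alg. mult. = geom. mult. = 1.
λ=3: alg. mult. = 1, geom. mult. = 3 - rank(A - (3)I) = 3 - 2 = 1
Sum of geometric multiplicities equals n, so A has n independent eigenvectors.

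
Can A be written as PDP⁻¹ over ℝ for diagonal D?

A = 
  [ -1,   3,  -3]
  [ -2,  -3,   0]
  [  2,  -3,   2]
No

Characteristic polynomial: det(λI - A) = λ³ + 2λ² + 7λ + 18
By the rational root theorem any rational root is an integer dividing 18; none of those is a root, so p(λ) has no rational roots and hence (being an irreducible cubic) no repeated roots.
Discriminant of the cubic: Δ = -5964
Δ < 0 ⇒ one real eigenvalue and a complex-conjugate pair: λ ≈ 0.1614 + 2.779i, 0.1614 - 2.779i, -2.323
Has complex eigenvalues (not diagonalizable over ℝ).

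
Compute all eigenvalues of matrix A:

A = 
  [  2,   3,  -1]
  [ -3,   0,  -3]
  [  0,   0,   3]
Characteristic polynomial: det(λI - A) = λ³ - 5λ² + 15λ - 27
Testing integer divisors of the constant term: p(3) = 0, so (λ - 3) is a factor:
p(λ) = (λ - 3)(λ² - 2λ + 9)
λ² - 2λ + 9 = 0  ⇒  λ = (2 ± √((-2)² - 4·(9)))/2 = (2 ± √(-32))/2
  = 1 + 2i√2,  1 - 2i√2

λ = 3, 1 + 2i√2, 1 - 2i√2  (≈ 3, 1 + 2.828i, 1 - 2.828i)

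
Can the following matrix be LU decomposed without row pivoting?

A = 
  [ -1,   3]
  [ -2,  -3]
Yes.
A[1,1] = -1 ≠ 0, so Gaussian elimination proceeds without a row swap: multiplier ℓ₂₁ = (-2)/(-1) = 2, and U[2,2] = -3 - (2)(3) = -9.
L = 
  [  1,   0]
  [  2,   1]
U = 
  [ -1,   3]
  [  0,  -9]
Check row 2 of LU: [(2)(-1), (2)(3) + (-9)] = [-2, -3] = row 2 of A ✓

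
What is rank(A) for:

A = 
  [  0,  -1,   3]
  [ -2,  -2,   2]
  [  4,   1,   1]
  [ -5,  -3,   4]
Row reduce:
Swap R1 ↔ R2
R3 → R3 + (2)·R1
R4 → R4 - (5/2)·R1
R3 → R3 - (3)·R2
R4 → R4 + (2)·R2
R4 → R4 + (5/4)·R3
REF = 
  [ -2,  -2,   2]
  [  0,  -1,   3]
  [  0,   0,  -4]
  [  0,   0,   0]
Pivot columns: 1, 2, 3 → 3 pivots.

rank(A) = 3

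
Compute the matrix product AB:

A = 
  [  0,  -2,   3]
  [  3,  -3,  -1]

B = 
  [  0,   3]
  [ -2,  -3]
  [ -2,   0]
A is 2×3 and B is 3×2, so AB is 2×2. Each entry is (row of A)·(column of B):
AB[1,1] = (0)(0) + (-2)(-2) + (3)(-2) = -2
AB[1,2] = (0)(3) + (-2)(-3) + (3)(0) = 6
AB[2,1] = (3)(0) + (-3)(-2) + (-1)(-2) = 8
AB[2,2] = (3)(3) + (-3)(-3) + (-1)(0) = 18

AB = 
  [ -2,   6]
  [  8,  18]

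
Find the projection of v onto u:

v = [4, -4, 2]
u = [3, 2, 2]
v·u = (4)(3) + (-4)(2) + (2)(2) = 8
u·u = (3)² + (2)² + (2)² = 17
proj_u(v) = (v·u / u·u) × u = (8/17) × u

proj_u(v) = [24/17, 16/17, 16/17]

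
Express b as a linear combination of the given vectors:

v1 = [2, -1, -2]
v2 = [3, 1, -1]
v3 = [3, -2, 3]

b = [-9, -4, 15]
c1 = -3, c2 = -3, c3 = 2

b = -3·v1 + -3·v2 + 2·v3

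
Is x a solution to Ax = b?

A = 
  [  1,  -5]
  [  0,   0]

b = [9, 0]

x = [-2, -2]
No

Ax = [8, 0] ≠ b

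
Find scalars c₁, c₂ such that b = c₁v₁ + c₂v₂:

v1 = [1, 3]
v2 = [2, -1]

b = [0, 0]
c1 = 0, c2 = 0

b = 0·v1 + 0·v2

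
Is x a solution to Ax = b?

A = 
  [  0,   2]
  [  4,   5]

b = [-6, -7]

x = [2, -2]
No

Ax = [-4, -2] ≠ b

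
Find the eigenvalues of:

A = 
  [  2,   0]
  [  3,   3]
λ = 3, 2

tr(A) = 5, det(A) = 6
Characteristic polynomial: λ² - tr(A)λ + det(A) = λ² - 5λ + 6
λ² - 5λ + 6 = (λ - 2)(λ - 3)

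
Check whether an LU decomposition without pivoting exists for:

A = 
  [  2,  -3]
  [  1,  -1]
Yes.
A[1,1] = 2 ≠ 0, so Gaussian elimination proceeds without a row swap: multiplier ℓ₂₁ = (1)/(2) = 1/2, and U[2,2] = -1 - (1/2)(-3) = 1/2.
L = 
  [  1,   0]
  [1/2,   1]
U = 
  [  2,  -3]
  [  0, 1/2]
Check row 2 of LU: [(1/2)(2), (1/2)(-3) + (1/2)] = [1, -1] = row 2 of A ✓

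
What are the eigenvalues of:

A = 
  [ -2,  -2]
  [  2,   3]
tr(A) = 1, det(A) = -2
Characteristic polynomial: λ² - tr(A)λ + det(A) = λ² - λ - 2
λ² - λ - 2 = (λ + 1)(λ - 2)

λ = 2, -1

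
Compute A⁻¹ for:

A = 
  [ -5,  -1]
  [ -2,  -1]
det(A) = (-5)(-1) - (-1)(-2) = 3
For a 2×2 matrix, A⁻¹ = (1/det(A)) · [[d, -b], [-c, a]]
    = (1/3) · [[-1, 1], [2, -5]]

A⁻¹ = 
  [-1/3,  1/3]
  [ 2/3, -5/3]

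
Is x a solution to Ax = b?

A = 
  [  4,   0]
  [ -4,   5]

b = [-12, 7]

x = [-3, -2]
No

Ax = [-12, 2] ≠ b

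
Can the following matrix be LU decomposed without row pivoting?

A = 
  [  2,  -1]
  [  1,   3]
Yes.
A[1,1] = 2 ≠ 0, so Gaussian elimination proceeds without a row swap: multiplier ℓ₂₁ = (1)/(2) = 1/2, and U[2,2] = 3 - (1/2)(-1) = 7/2.
L = 
  [  1,   0]
  [1/2,   1]
U = 
  [  2,  -1]
  [  0, 7/2]
Check row 2 of LU: [(1/2)(2), (1/2)(-1) + (7/2)] = [1, 3] = row 2 of A ✓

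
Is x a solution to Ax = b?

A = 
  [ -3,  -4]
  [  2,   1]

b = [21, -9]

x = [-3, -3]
Yes

Ax = [21, -9] = b ✓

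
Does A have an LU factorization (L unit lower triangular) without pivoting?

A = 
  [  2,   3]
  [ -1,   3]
Yes.
A[1,1] = 2 ≠ 0, so Gaussian elimination proceeds without a row swap: multiplier ℓ₂₁ = (-1)/(2) = -1/2, and U[2,2] = 3 - (-1/2)(3) = 9/2.
L = 
  [   1,    0]
  [-1/2,    1]
U = 
  [  2,   3]
  [  0, 9/2]
Check row 2 of LU: [(-1/2)(2), (-1/2)(3) + (9/2)] = [-1, 3] = row 2 of A ✓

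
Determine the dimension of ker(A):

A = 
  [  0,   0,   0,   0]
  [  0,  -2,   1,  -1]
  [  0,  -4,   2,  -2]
nullity(A) = 3

Row reduce:
Swap R1 ↔ R2
R3 → R3 - (2)·R1
REF = 
  [  0,  -2,   1,  -1]
  [  0,   0,   0,   0]
  [  0,   0,   0,   0]
Pivot columns: 2 → 1 pivot.
rank(A) = 1, so nullity(A) = 4 - 1 = 3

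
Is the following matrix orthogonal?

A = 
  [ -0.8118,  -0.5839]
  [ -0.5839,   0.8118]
Yes

AᵀA = 
  [  1,   0]
  [  0,   1]
≈ I (equal to I up to the 4-dp rounding of the entries)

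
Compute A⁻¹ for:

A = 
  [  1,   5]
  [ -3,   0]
det(A) = (1)(0) - (5)(-3) = 15
For a 2×2 matrix, A⁻¹ = (1/det(A)) · [[d, -b], [-c, a]]
    = (1/15) · [[0, -5], [3, 1]]

A⁻¹ = 
  [   0, -1/3]
  [ 1/5, 1/15]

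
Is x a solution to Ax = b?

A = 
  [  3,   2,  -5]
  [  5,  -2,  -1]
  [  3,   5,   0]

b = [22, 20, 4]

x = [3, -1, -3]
Yes

Ax = [22, 20, 4] = b ✓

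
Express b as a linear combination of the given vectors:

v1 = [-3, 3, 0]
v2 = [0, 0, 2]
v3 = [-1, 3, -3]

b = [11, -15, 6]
c1 = -3, c2 = 0, c3 = -2

b = -3·v1 + 0·v2 + -2·v3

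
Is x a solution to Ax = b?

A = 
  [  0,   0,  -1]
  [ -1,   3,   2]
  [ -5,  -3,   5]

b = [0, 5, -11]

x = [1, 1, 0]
No

Ax = [0, 2, -8] ≠ b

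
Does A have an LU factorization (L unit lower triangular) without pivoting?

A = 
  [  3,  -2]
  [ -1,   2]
Yes.
A[1,1] = 3 ≠ 0, so Gaussian elimination proceeds without a row swap: multiplier ℓ₂₁ = (-1)/(3) = -1/3, and U[2,2] = 2 - (-1/3)(-2) = 4/3.
L = 
  [   1,    0]
  [-1/3,    1]
U = 
  [  3,  -2]
  [  0, 4/3]
Check row 2 of LU: [(-1/3)(3), (-1/3)(-2) + (4/3)] = [-1, 2] = row 2 of A ✓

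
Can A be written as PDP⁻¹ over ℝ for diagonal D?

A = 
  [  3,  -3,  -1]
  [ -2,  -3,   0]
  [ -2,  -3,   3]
Yes

Characteristic polynomial: det(λI - A) = λ³ - 3λ² - 17λ + 45
By the rational root theorem any rational root is an integer dividing 45; none of those is a root, so p(λ) has no rational roots and hence (being an irreducible cubic) no repeated roots.
Discriminant of the cubic: Δ = 13748
Δ > 0 ⇒ three distinct real eigenvalues: λ ≈ -4.018, 2.454, 4.565
Three distinct real eigenvalues, so A has 3 independent eigenvectors.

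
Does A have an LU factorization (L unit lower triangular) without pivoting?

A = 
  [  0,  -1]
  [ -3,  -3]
No.
A[1,1] = 0 but A[2,1] = -3 ≠ 0. Any LU with L unit lower triangular has (LU)[1,1] = U[1,1] and (LU)[2,1] = L[2,1]·U[1,1]; matching A forces U[1,1] = 0, which then forces (LU)[2,1] = 0 ≠ -3. A row swap (pivoting) is required.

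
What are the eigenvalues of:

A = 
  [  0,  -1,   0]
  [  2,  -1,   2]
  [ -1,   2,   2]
Characteristic polynomial: det(λI - A) = λ³ - λ² - 4λ - 6
Testing integer divisors of the constant term: p(3) = 0, so (λ - 3) is a factor:
p(λ) = (λ - 3)(λ² + 2λ + 2)
λ² + 2λ + 2 = 0  ⇒  λ = (-2 ± √((2)² - 4·(2)))/2 = (-2 ± √(-4))/2
  = -1 + i,  -1 - i

λ = 3, -1 + i, -1 - i  (≈ 3, -1 + 1i, -1 - 1i)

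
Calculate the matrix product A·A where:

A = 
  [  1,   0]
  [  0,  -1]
A² = A·A:
A²[1,1] = (1)(1) + (0)(0) = 1
A²[1,2] = (1)(0) + (0)(-1) = 0
A²[2,1] = (0)(1) + (-1)(0) = 0
A²[2,2] = (0)(0) + (-1)(-1) = 1
A² = 
  [  1,   0]
  [  0,   1]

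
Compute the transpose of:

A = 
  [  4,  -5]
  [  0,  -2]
Aᵀ = 
  [  4,   0]
  [ -5,  -2]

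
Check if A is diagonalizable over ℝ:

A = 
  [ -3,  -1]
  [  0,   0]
Yes

tr(A) = -3, det(A) = 0
Characteristic polynomial: λ² - tr(A)λ + det(A) = λ² + 3λ
λ² + 3λ = λ(λ + 3)
Eigenvalues: 0, -3
λ=-3: alg. mult. = 1, geom. mult. = 2 - rank(A - (-3)I) = 2 - 1 = 1
λ=0: alg. mult. = 1, geom. mult. = 2 - rank(A - (0)I) = 2 - 1 = 1
Sum of geometric multiplicities equals n, so A has n independent eigenvectors.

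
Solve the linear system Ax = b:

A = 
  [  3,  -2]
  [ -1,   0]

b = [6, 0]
x = [0, -3]

Row reduce the augmented matrix [A|b]:
R2 → R2 + (1/3)·R1
REF = 
  [   3,   -2,    6]
  [   0, -2/3,    2]

Back-substitution:
x₂ = 2 / (-2/3) = -3
x₁ = (6 - (-2)(-3)) / 3 = 0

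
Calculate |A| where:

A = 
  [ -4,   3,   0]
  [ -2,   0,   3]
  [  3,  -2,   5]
33

Cofactor expansion along row 1:
det(A) = (-4)·((0)(5) - (3)(-2)) - (3)·((-2)(5) - (3)(3)) + (0)·((-2)(-2) - (0)(3))
  = (-4)(6) - (3)(-19) + (0)(4)
  = 33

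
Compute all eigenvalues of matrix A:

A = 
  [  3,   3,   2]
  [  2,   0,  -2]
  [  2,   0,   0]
Characteristic polynomial: det(λI - A) = λ³ - 3λ² - 10λ + 12
Testing integer divisors of the constant term: p(1) = 0, so (λ - 1) is a factor:
p(λ) = (λ - 1)(λ² - 2λ - 12)
λ² - 2λ - 12 = 0  ⇒  λ = (2 ± √((-2)² - 4·(-12)))/2 = (2 ± √(52))/2
  = 1 + √13,  1 - √13

λ = 1, 1 + √13, 1 - √13  (≈ 1, 4.606, -2.606)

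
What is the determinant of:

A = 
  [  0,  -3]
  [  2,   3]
6

For a 2×2 matrix, det = ad - bc = (0)(3) - (-3)(2) = 6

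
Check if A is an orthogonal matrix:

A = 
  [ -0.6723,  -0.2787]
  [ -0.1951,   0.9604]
No

AᵀA = 
  [  0.4901,   0]
  [  0,   1]
≠ I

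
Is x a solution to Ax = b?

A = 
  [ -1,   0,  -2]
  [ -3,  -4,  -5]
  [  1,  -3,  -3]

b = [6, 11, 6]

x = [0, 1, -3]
Yes

Ax = [6, 11, 6] = b ✓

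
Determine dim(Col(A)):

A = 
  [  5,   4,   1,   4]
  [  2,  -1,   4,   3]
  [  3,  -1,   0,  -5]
dim(Col(A)) = 3

Row reduce:
R2 → R2 - (2/5)·R1
R3 → R3 - (3/5)·R1
R3 → R3 - (17/13)·R2
REF = 
  [      5,       4,       1,       4]
  [      0,   -13/5,    18/5,     7/5]
  [      0,       0,  -69/13, -120/13]
Pivot columns: 1, 2, 3 → 3 pivots.
dim(Col(A)) = number of pivot columns = 3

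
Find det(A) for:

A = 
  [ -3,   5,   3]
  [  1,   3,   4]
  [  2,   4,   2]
Cofactor expansion along row 1:
det(A) = (-3)·((3)(2) - (4)(4)) - (5)·((1)(2) - (4)(2)) + (3)·((1)(4) - (3)(2))
  = (-3)(-10) - (5)(-6) + (3)(-2)
  = 54

det(A) = 54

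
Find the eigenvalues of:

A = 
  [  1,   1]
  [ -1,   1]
λ = 1 + i, 1 - i  (≈ 1 + 1i, 1 - 1i)

tr(A) = 2, det(A) = 2
Characteristic polynomial: λ² - tr(A)λ + det(A) = λ² - 2λ + 2
λ² - 2λ + 2 = 0  ⇒  λ = (2 ± √((-2)² - 4·(2)))/2 = (2 ± √(-4))/2
  = 1 + i,  1 - i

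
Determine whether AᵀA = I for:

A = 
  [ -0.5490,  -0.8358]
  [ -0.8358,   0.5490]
Yes

AᵀA = 
  [  1,   0]
  [  0,   1]
≈ I (equal to I up to the 4-dp rounding of the entries)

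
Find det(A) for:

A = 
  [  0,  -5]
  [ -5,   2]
For a 2×2 matrix, det = ad - bc = (0)(2) - (-5)(-5) = -25

det(A) = -25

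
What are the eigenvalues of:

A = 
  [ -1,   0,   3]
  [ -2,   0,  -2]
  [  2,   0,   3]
λ = 0, 1 + √10, 1 - √10  (≈ 0, 4.162, -2.162)

Characteristic polynomial: det(λI - A) = λ³ - 2λ² - 9λ
The constant term is 0, so λ = 0 is a root: p(λ) = λ(λ² - 2λ - 9)
λ² - 2λ - 9 = 0  ⇒  λ = (2 ± √((-2)² - 4·(-9)))/2 = (2 ± √(40))/2
  = 1 + √10,  1 - √10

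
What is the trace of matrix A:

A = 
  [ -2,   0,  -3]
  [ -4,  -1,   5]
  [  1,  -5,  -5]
-8

tr(A) = -2 + -1 + -5 = -8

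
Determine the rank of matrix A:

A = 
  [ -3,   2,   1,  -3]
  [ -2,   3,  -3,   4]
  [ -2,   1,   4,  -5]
rank(A) = 3

Row reduce:
R2 → R2 - (2/3)·R1
R3 → R3 - (2/3)·R1
R3 → R3 + (1/5)·R2
REF = 
  [   -3,     2,     1,    -3]
  [    0,   5/3, -11/3,     6]
  [    0,     0,  13/5,  -9/5]
Pivot columns: 1, 2, 3 → 3 pivots.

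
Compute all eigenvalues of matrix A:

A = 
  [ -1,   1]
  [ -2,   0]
tr(A) = -1, det(A) = 2
Characteristic polynomial: λ² - tr(A)λ + det(A) = λ² + λ + 2
λ² + λ + 2 = 0  ⇒  λ = (-1 ± √((1)² - 4·(2)))/2 = (-1 ± √(-7))/2
  = (-1 + i√7)/2,  (-1 - i√7)/2

λ = (-1 + i√7)/2, (-1 - i√7)/2  (≈ -0.5 + 1.323i, -0.5 - 1.323i)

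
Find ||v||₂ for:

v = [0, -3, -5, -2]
6.164

||v||₂ = √((0)² + (-3)² + (-5)² + (-2)²) = √38 = 6.164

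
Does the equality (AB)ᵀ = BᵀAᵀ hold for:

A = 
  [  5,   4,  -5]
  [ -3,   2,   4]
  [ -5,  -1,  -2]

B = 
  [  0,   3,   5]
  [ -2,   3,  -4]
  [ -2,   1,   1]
Yes

(AB)ᵀ = 
  [  2, -12,   6]
  [ 22,   1, -20]
  [  4, -19, -23]

BᵀAᵀ = 
  [  2, -12,   6]
  [ 22,   1, -20]
  [  4, -19, -23]

Both sides are equal — this is the standard identity (AB)ᵀ = BᵀAᵀ, which holds for all A, B.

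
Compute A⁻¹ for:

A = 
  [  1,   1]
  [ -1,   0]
det(A) = (1)(0) - (1)(-1) = 1
For a 2×2 matrix, A⁻¹ = (1/det(A)) · [[d, -b], [-c, a]]
    = (1) · [[0, -1], [1, 1]]

A⁻¹ = 
  [  0,  -1]
  [  1,   1]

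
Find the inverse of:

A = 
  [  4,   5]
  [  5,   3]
det(A) = (4)(3) - (5)(5) = -13
For a 2×2 matrix, A⁻¹ = (1/det(A)) · [[d, -b], [-c, a]]
    = (-1/13) · [[3, -5], [-5, 4]]

A⁻¹ = 
  [-3/13,  5/13]
  [ 5/13, -4/13]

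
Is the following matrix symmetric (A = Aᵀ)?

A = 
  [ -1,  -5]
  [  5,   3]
No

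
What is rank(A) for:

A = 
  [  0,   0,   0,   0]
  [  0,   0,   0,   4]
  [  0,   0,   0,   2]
rank(A) = 1

Row reduce:
Swap R1 ↔ R2
R3 → R3 - (1/2)·R1
REF = 
  [  0,   0,   0,   4]
  [  0,   0,   0,   0]
  [  0,   0,   0,   0]
Pivot columns: 4 → 1 pivot.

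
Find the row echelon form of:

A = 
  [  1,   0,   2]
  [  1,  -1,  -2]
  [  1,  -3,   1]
Row operations:
R2 → R2 - (1)·R1
R3 → R3 - (1)·R1
R3 → R3 - (3)·R2

Resulting echelon form:
REF = 
  [  1,   0,   2]
  [  0,  -1,  -4]
  [  0,   0,  11]

Rank = 3 (number of non-zero pivot rows).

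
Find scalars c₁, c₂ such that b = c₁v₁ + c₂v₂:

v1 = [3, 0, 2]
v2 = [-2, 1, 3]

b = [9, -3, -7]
c1 = 1, c2 = -3

b = 1·v1 + -3·v2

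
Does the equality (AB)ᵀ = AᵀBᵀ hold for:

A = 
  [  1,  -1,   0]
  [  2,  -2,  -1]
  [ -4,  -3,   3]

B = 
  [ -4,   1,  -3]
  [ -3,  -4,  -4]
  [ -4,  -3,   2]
No

(AB)ᵀ = 
  [ -1,   2,  13]
  [  5,  13,  -1]
  [  1,   0,  30]

AᵀBᵀ = 
  [ 10,   5, -18]
  [ 11,  23,   4]
  [-10,  -8,   9]

The two matrices differ, so (AB)ᵀ ≠ AᵀBᵀ in general. The correct identity is (AB)ᵀ = BᵀAᵀ.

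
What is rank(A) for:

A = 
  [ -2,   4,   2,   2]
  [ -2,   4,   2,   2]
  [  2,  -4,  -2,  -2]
Row reduce:
R2 → R2 - (1)·R1
R3 → R3 + (1)·R1
REF = 
  [ -2,   4,   2,   2]
  [  0,   0,   0,   0]
  [  0,   0,   0,   0]
Pivot columns: 1 → 1 pivot.

rank(A) = 1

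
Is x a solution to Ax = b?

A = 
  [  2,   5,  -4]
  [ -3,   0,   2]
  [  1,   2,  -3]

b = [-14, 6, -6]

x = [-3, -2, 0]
No

Ax = [-16, 9, -7] ≠ b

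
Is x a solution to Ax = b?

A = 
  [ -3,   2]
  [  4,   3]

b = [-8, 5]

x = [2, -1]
Yes

Ax = [-8, 5] = b ✓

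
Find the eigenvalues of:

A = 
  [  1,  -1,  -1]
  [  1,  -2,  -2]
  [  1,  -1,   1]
λ = 1, 1, -2

Characteristic polynomial: det(λI - A) = λ³ - 3λ + 2
Testing integer divisors of the constant term: p(1) = 0, so (λ - 1) is a factor:
p(λ) = (λ - 1)(λ² + λ - 2)
λ² + λ - 2 = (λ + 2)(λ - 1)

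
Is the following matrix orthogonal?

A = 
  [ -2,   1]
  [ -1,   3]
No

AᵀA = 
  [  5,  -5]
  [ -5,  10]
≠ I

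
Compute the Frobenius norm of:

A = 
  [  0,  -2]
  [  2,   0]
||A||_F = 2.828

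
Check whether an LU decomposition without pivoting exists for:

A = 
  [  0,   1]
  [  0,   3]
Yes.
The first column is zero, so A is already upper triangular: L = I, U = A.
L = 
  [  1,   0]
  [  0,   1]
U = 
  [  0,   1]
  [  0,   3]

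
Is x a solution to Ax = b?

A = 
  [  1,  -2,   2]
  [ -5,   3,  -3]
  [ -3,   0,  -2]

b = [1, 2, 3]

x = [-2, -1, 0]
No

Ax = [0, 7, 6] ≠ b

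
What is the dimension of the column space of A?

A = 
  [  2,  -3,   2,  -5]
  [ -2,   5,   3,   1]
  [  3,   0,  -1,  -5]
Row reduce:
R2 → R2 + (1)·R1
R3 → R3 - (3/2)·R1
R3 → R3 - (9/4)·R2
REF = 
  [    2,    -3,     2,    -5]
  [    0,     2,     5,    -4]
  [    0,     0, -61/4,  23/2]
Pivot columns: 1, 2, 3 → 3 pivots.
dim(Col(A)) = number of pivot columns = 3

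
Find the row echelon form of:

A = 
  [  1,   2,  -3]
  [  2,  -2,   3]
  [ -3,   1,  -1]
Row operations:
R2 → R2 - (2)·R1
R3 → R3 + (3)·R1
R3 → R3 + (7/6)·R2

Resulting echelon form:
REF = 
  [  1,   2,  -3]
  [  0,  -6,   9]
  [  0,   0, 1/2]

Rank = 3 (number of non-zero pivot rows).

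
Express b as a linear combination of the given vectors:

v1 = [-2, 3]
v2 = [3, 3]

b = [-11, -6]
c1 = 1, c2 = -3

b = 1·v1 + -3·v2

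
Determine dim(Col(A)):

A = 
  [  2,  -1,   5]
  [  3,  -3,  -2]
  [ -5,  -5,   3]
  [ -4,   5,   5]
dim(Col(A)) = 3

Row reduce:
R2 → R2 - (3/2)·R1
R3 → R3 + (5/2)·R1
R4 → R4 + (2)·R1
R3 → R3 - (5)·R2
R4 → R4 + (2)·R2
R4 → R4 + (4/63)·R3
REF = 
  [    2,    -1,     5]
  [    0,  -3/2, -19/2]
  [    0,     0,    63]
  [    0,     0,     0]
Pivot columns: 1, 2, 3 → 3 pivots.
dim(Col(A)) = number of pivot columns = 3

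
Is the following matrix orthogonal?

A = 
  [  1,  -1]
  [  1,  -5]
No

AᵀA = 
  [  2,  -6]
  [ -6,  26]
≠ I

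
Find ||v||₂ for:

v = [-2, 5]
5.385

||v||₂ = √((-2)² + (5)²) = √29 = 5.385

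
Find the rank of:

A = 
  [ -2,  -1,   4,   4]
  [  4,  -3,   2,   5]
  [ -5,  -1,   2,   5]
Row reduce:
R2 → R2 + (2)·R1
R3 → R3 - (5/2)·R1
R3 → R3 + (3/10)·R2
REF = 
  [    -2,     -1,      4,      4]
  [     0,     -5,     10,     13]
  [     0,      0,     -5, -11/10]
Pivot columns: 1, 2, 3 → 3 pivots.

rank(A) = 3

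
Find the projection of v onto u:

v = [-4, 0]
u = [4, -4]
v·u = (-4)(4) + (0)(-4) = -16
u·u = (4)² + (-4)² = 32
proj_u(v) = (v·u / u·u) × u = (-16/32) × u = (-1/2) × u

proj_u(v) = [-2, 2]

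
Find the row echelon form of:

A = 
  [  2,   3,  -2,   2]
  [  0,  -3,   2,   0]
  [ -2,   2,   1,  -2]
Row operations:
R3 → R3 + (1)·R1
R3 → R3 + (5/3)·R2

Resulting echelon form:
REF = 
  [  2,   3,  -2,   2]
  [  0,  -3,   2,   0]
  [  0,   0, 7/3,   0]

Rank = 3 (number of non-zero pivot rows).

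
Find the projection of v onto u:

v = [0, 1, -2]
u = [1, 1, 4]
proj_u(v) = [-7/18, -7/18, -14/9]

v·u = (0)(1) + (1)(1) + (-2)(4) = -7
u·u = (1)² + (1)² + (4)² = 18
proj_u(v) = (v·u / u·u) × u = (-7/18) × u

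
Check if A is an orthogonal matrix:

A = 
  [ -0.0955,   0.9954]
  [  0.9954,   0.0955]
Yes

AᵀA = 
  [  0.9999,   0]
  [  0,   0.9999]
≈ I (equal to I up to the 4-dp rounding of the entries)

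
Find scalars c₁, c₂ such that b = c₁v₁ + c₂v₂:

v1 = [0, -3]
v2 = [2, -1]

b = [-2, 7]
c1 = -2, c2 = -1

b = -2·v1 + -1·v2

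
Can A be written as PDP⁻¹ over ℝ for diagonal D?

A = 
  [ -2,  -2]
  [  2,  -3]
No

tr(A) = -5, det(A) = 10
Characteristic polynomial: λ² - tr(A)λ + det(A) = λ² + 5λ + 10
λ² + 5λ + 10 = 0  ⇒  λ = (-5 ± √((5)² - 4·(10)))/2 = (-5 ± √(-15))/2
  = (-5 + i√15)/2,  (-5 - i√15)/2
Eigenvalues: (-5 + i√15)/2, (-5 - i√15)/2  (≈ -2.5 + 1.936i, -2.5 - 1.936i)
Has complex eigenvalues (not diagonalizable over ℝ).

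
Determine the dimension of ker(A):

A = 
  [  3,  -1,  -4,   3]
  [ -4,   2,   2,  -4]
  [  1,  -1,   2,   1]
nullity(A) = 2

Row reduce:
R2 → R2 + (4/3)·R1
R3 → R3 - (1/3)·R1
R3 → R3 + (1)·R2
REF = 
  [    3,    -1,    -4,     3]
  [    0,   2/3, -10/3,     0]
  [    0,     0,     0,     0]
Pivot columns: 1, 2 → 2 pivots.
rank(A) = 2, so nullity(A) = 4 - 2 = 2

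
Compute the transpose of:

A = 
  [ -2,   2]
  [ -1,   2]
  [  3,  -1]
Aᵀ = 
  [ -2,  -1,   3]
  [  2,   2,  -1]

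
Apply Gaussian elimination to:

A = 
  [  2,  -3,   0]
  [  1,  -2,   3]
Row operations:
R2 → R2 - (1/2)·R1

Resulting echelon form:
REF = 
  [   2,   -3,    0]
  [   0, -1/2,    3]

Rank = 2 (number of non-zero pivot rows).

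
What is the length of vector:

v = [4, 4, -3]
6.403

||v||₂ = √((4)² + (4)² + (-3)²) = √41 = 6.403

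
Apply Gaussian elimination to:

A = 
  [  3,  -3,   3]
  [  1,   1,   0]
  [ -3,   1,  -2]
Row operations:
R2 → R2 - (1/3)·R1
R3 → R3 + (1)·R1
R3 → R3 + (1)·R2

Resulting echelon form:
REF = 
  [  3,  -3,   3]
  [  0,   2,  -1]
  [  0,   0,   0]

Rank = 2 (number of non-zero pivot rows).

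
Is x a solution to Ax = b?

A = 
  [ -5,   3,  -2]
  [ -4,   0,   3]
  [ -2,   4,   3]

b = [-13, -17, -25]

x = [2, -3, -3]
Yes

Ax = [-13, -17, -25] = b ✓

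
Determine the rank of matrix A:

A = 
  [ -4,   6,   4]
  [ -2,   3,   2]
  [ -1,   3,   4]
rank(A) = 2

Row reduce:
R2 → R2 - (1/2)·R1
R3 → R3 - (1/4)·R1
Swap R2 ↔ R3
REF = 
  [ -4,   6,   4]
  [  0, 3/2,   3]
  [  0,   0,   0]
Pivot columns: 1, 2 → 2 pivots.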